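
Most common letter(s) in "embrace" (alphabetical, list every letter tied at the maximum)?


Word: "embrace"
Letter counts:
  'a': 1
  'b': 1
  'c': 1
  'e': 2
  'm': 1
  'r': 1
Maximum count = 2
Most frequent = 'e' (2 times each)


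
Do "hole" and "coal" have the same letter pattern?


Pattern of "hole": [0, 1, 2, 3]
Pattern of "coal": [0, 1, 2, 3]
Patterns match
Same pattern = Yes


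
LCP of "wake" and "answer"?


Word 1: "wake"
Word 2: "answer"
Comparing from start:
  Pos 0: 'w' != 'a' (stop)
LCP = "" (length 0)


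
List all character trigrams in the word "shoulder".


Word: "shoulder" (length 8)
Number of trigrams = 8 - 3 + 1 = 6
  Position 0: "sho"
  Position 1: "hou"
  Position 2: "oul"
  Position 3: "uld"
  Position 4: "lde"
  Position 5: "der"
Trigrams = "sho", "hou", "oul", "uld", "lde", "der"


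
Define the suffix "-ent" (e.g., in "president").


Suffix: -ent
As in: president -> preside + -ent, with a spelling change
Meaning = one who / that which


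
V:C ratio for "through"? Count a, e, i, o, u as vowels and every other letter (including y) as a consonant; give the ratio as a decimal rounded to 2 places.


Word: "through"
Vowels (a,e,i,o,u): 2
Consonants: 5
Ratio = 2/5
= 0.40


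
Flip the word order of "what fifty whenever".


Original: "what fifty whenever"
Words (1..n): what | fifty | whenever
Reversed (n..1): whenever | fifty | what
Result = "whenever fifty what"


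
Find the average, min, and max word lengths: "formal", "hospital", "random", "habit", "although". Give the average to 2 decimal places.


Lengths: "formal"=6, "hospital"=8, "random"=6, "habit"=5, "although"=8
Sum = 33, Count = 5
Average = 33/5 = 6.60
= avg=6.60, min=5, max=8


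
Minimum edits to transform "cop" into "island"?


Word 1: "cop" (length 3)
Word 2: "island" (length 6)
One optimal edit sequence (insert/delete/substitute each cost 1):
  1. insert 'i'  (+1)
  2. insert 's'  (+1)
  3. insert 'l'  (+1)
  4. substitute 'c' -> 'a'  (+1)
  5. substitute 'o' -> 'n'  (+1)
  6. substitute 'p' -> 'd'  (+1)
Total edit operations: 6
Edit distance = 6


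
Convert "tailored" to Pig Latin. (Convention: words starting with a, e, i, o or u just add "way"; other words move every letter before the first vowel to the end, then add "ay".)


Word: "tailored"
Starts with consonant(s) → move to end, add 'ay'
Consonant cluster: "t"
Pig Latin = "ailoredtay"


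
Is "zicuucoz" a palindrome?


Word: "zicuucoz"
Reversed: "zocuuciz"
Forward == Backward? zicuucoz != zocuuciz
Palindrome = No


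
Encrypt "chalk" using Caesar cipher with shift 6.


Word: "chalk"
Shift: 6
Each letter → (letter + shift) mod 26:
  'c' (2) + 6 = 8 → 'i'
  'h' (7) + 6 = 13 → 'n'
  'a' (0) + 6 = 6 → 'g'
  'l' (11) + 6 = 17 → 'r'
  'k' (10) + 6 = 16 → 'q'
Result = "ingrq"


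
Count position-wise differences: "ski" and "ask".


Comparing character by character (same length = 3):
  Pos 0: 's' vs 'a' !=
  Pos 1: 'k' vs 's' !=
  Pos 2: 'i' vs 'k' !=
Hamming distance = 3


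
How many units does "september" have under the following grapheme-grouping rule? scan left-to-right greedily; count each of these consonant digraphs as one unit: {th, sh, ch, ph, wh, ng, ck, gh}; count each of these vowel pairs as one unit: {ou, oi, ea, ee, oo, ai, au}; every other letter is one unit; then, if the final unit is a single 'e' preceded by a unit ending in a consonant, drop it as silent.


Word: "september" (9 letters)
Left-to-right scan:
  1. 's' (letter)
  2. 'e' (letter)
  3. 'p' (letter)
  4. 't' (letter)
  5. 'e' (letter)
  6. 'm' (letter)
  7. 'b' (letter)
  8. 'e' (letter)
  9. 'r' (letter)
Units from scan: 9
Sound units = 9 units


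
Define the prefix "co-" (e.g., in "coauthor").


Prefix: co-
As in: coauthor -> co- + author
Meaning = together


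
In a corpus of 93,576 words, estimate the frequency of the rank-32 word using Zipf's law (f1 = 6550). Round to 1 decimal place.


Zipf's law: f(r) = f(1) / r
f(1) = 6550
f(32) = 6550 / 32
= 204.7 occurrences


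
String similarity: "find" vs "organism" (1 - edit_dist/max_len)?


Word 1: "find" (length 4)
Word 2: "organism" (length 8)
One optimal edit sequence:
  1. insert 'o'  (+1)
  2. insert 'r'  (+1)
  3. insert 'g'  (+1)
  4. insert 'a'  (+1)
  5. substitute 'f' -> 'n'  (+1)
  6. keep 'i'
  7. substitute 'n' -> 's'  (+1)
  8. substitute 'd' -> 'm'  (+1)
Edit distance = 7
Max length = max(4, 8) = 8
Similarity = 1 - 7/8
= 0.1250


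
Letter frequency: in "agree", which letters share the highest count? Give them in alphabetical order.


Word: "agree"
Letter counts:
  'a': 1
  'e': 2
  'g': 1
  'r': 1
Maximum count = 2
Most frequent = 'e' (2 times each)


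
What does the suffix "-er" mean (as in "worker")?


Suffix: -er
As in: worker -> work + -er
Meaning = one who / more


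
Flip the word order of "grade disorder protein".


Original: "grade disorder protein"
Words (1..n): grade | disorder | protein
Reversed (n..1): protein | disorder | grade
Result = "protein disorder grade"


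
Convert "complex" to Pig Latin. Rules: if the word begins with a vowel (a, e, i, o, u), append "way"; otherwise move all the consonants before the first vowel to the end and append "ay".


Word: "complex"
Starts with consonant(s) → move to end, add 'ay'
Consonant cluster: "c"
Pig Latin = "omplexcay"


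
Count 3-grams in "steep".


Word: "steep" (length 5)
Number of 3-grams = length - 3 + 1 = 5 - 3 + 1
= 3


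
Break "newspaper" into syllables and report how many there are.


Word: "newspaper"
Syllable breakdown: news · pa · per
Counting: 3 parts
= 3 syllables


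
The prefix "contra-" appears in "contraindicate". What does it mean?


Prefix: contra-
Example: contraindicate = contra- + indicate
Meaning = against


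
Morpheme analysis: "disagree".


Word: "disagree"
Morphemes: dis- | agree
Each morpheme carries meaning
= 2 morphemes


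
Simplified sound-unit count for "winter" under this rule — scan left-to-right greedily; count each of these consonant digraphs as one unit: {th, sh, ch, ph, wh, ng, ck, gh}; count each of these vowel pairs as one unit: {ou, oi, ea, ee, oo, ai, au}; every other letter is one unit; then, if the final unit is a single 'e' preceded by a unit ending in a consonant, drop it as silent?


Word: "winter" (6 letters)
Left-to-right scan:
  1. 'w' (letter)
  2. 'i' (letter)
  3. 'n' (letter)
  4. 't' (letter)
  5. 'e' (letter)
  6. 'r' (letter)
Units from scan: 6
Sound units = 6 units


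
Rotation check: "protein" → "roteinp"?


Word: "protein", Candidate: "roteinp"
Method: check if candidate is substring of word+word
"proteinprotein" contains "roteinp"? Yes
Is rotation = Yes


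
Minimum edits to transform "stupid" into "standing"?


Word 1: "stupid" (length 6)
Word 2: "standing" (length 8)
One optimal edit sequence (insert/delete/substitute each cost 1):
  1. keep 's'
  2. keep 't'
  3. insert 'a'  (+1)
  4. substitute 'u' -> 'n'  (+1)
  5. substitute 'p' -> 'd'  (+1)
  6. keep 'i'
  7. insert 'n'  (+1)
  8. substitute 'd' -> 'g'  (+1)
Total edit operations: 5
Edit distance = 5


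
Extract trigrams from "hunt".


Word: "hunt" (length 4)
Number of trigrams = 4 - 3 + 1 = 2
  Position 0: "hun"
  Position 1: "unt"
Trigrams = "hun", "unt"


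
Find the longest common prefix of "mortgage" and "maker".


Word 1: "mortgage"
Word 2: "maker"
Comparing from start:
  Pos 0: 'm' == 'm'
  Pos 1: 'o' != 'a' (stop)
LCP = "m" (length 1)


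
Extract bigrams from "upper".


Word: "upper" (length 5)
Number of bigrams = 5 - 2 + 1 = 4
  Position 0: "up"
  Position 1: "pp"
  Position 2: "pe"
  Position 3: "er"
Bigrams = "up", "pp", "pe", "er"


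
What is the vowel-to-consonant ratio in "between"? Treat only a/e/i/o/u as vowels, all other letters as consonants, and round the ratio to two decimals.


Word: "between"
Vowels (a,e,i,o,u): 3
Consonants: 4
Ratio = 3/4
= 0.75


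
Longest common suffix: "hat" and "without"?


Word 1: "hat"
Word 2: "without"
Comparing from end:
  Pos -1: 't' == 't'
  Pos -2: 'a' != 'u' (stop)
LCS = "t" (length 1)


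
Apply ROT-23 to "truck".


Word: "truck"
Shift: 23
Each letter → (letter + shift) mod 26:
  't' (19) + 23 = 16 → 'q'
  'r' (17) + 23 = 14 → 'o'
  'u' (20) + 23 = 17 → 'r'
  'c' (2) + 23 = 25 → 'z'
  'k' (10) + 23 = 7 → 'h'
Result = "qorzh"


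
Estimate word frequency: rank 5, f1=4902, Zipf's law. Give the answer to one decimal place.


Zipf's law: f(r) = f(1) / r
f(1) = 4902
f(5) = 4902 / 5
= 980.4 occurrences


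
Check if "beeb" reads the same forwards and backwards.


Word: "beeb"
Reversed: "beeb"
Forward == Backward? beeb == beeb
Palindrome = Yes


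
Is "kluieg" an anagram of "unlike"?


Word 1: "unlike" → sorted: eiklnu
Word 2: "kluieg" → sorted: egiklu
Same letters? eiklnu != egiklu
Anagram = No


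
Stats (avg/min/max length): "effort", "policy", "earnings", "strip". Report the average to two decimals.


Lengths: "effort"=6, "policy"=6, "earnings"=8, "strip"=5
Sum = 25, Count = 4
Average = 25/4 = 6.25
= avg=6.25, min=5, max=8


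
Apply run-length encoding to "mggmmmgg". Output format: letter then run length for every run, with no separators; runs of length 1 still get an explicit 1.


String: "mggmmmgg"
Scanning for consecutive runs:
  'm' x 1
  'g' x 2
  'm' x 3
  'g' x 2
RLE = "m1g2m3g2"


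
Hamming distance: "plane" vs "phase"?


Comparing character by character (same length = 5):
  Pos 0: 'p' vs 'p' =
  Pos 1: 'l' vs 'h' !=
  Pos 2: 'a' vs 'a' =
  Pos 3: 'n' vs 's' !=
  Pos 4: 'e' vs 'e' =
Hamming distance = 2


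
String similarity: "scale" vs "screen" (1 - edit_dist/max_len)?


Word 1: "scale" (length 5)
Word 2: "screen" (length 6)
One optimal edit sequence:
  1. keep 's'
  2. keep 'c'
  3. substitute 'a' -> 'r'  (+1)
  4. substitute 'l' -> 'e'  (+1)
  5. keep 'e'
  6. insert 'n'  (+1)
Edit distance = 3
Max length = max(5, 6) = 6
Similarity = 1 - 3/6
= 0.5000


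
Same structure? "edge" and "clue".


Pattern of "edge": [0, 1, 2, 0]
Pattern of "clue": [0, 1, 2, 3]
Patterns do not match
Same pattern = No


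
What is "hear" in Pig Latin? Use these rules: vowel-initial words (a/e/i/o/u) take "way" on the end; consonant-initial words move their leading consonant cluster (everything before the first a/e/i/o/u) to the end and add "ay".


Word: "hear"
Starts with consonant(s) → move to end, add 'ay'
Consonant cluster: "h"
Pig Latin = "earhay"


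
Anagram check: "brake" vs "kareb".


Word 1: "brake" → sorted: abekr
Word 2: "kareb" → sorted: abekr
Same letters? abekr == abekr
Anagram = Yes


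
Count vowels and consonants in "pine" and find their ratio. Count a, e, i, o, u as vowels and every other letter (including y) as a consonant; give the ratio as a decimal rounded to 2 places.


Word: "pine"
Vowels (a,e,i,o,u): 2
Consonants: 2
Ratio = 2/2
= 1.00


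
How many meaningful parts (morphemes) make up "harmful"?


Word: "harmful"
Morphemes: harm | -ful
Each morpheme carries meaning
= 2 morphemes


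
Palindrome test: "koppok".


Word: "koppok"
Reversed: "koppok"
Forward == Backward? koppok == koppok
Palindrome = Yes


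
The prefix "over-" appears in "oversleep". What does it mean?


Prefix: over-
Example: oversleep (over- + sleep)
Meaning = excessive


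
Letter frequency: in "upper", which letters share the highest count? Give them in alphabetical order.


Word: "upper"
Letter counts:
  'e': 1
  'p': 2
  'r': 1
  'u': 1
Maximum count = 2
Most frequent = 'p' (2 times each)


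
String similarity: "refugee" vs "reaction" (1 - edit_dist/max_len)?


Word 1: "refugee" (length 7)
Word 2: "reaction" (length 8)
One optimal edit sequence:
  1. keep 'r'
  2. keep 'e'
  3. insert 'a'  (+1)
  4. substitute 'f' -> 'c'  (+1)
  5. substitute 'u' -> 't'  (+1)
  6. substitute 'g' -> 'i'  (+1)
  7. substitute 'e' -> 'o'  (+1)
  8. substitute 'e' -> 'n'  (+1)
Edit distance = 6
Max length = max(7, 8) = 8
Similarity = 1 - 6/8
= 0.2500


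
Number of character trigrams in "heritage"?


Word: "heritage" (length 8)
Number of 3-grams = length - 3 + 1 = 8 - 3 + 1
= 6


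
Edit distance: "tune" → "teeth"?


Word 1: "tune" (length 4)
Word 2: "teeth" (length 5)
One optimal edit sequence (insert/delete/substitute each cost 1):
  1. keep 't'
  2. insert 'e'  (+1)
  3. substitute 'u' -> 'e'  (+1)
  4. substitute 'n' -> 't'  (+1)
  5. substitute 'e' -> 'h'  (+1)
Total edit operations: 4
Edit distance = 4


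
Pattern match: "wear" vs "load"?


Pattern of "wear": [0, 1, 2, 3]
Pattern of "load": [0, 1, 2, 3]
Patterns match
Same pattern = Yes


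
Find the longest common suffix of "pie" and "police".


Word 1: "pie"
Word 2: "police"
Comparing from end:
  Pos -1: 'e' == 'e'
  Pos -2: 'i' != 'c' (stop)
LCS = "e" (length 1)


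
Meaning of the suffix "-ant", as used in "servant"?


Suffix: -ant
Example: servant = serve + -ant, with a spelling change
Meaning = one who / that which


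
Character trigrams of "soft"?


Word: "soft" (length 4)
Number of trigrams = 4 - 3 + 1 = 2
  Position 0: "sof"
  Position 1: "oft"
Trigrams = "sof", "oft"


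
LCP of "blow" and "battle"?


Word 1: "blow"
Word 2: "battle"
Comparing from start:
  Pos 0: 'b' == 'b'
  Pos 1: 'l' != 'a' (stop)
LCP = "b" (length 1)


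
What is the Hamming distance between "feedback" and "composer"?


Comparing character by character (same length = 8):
  Pos 0: 'f' vs 'c' !=
  Pos 1: 'e' vs 'o' !=
  Pos 2: 'e' vs 'm' !=
  Pos 3: 'd' vs 'p' !=
  Pos 4: 'b' vs 'o' !=
  Pos 5: 'a' vs 's' !=
  Pos 6: 'c' vs 'e' !=
  Pos 7: 'k' vs 'r' !=
Hamming distance = 8


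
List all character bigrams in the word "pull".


Word: "pull" (length 4)
Number of bigrams = 4 - 2 + 1 = 3
  Position 0: "pu"
  Position 1: "ul"
  Position 2: "ll"
Bigrams = "pu", "ul", "ll"


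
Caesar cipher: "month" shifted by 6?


Word: "month"
Shift: 6
Each letter → (letter + shift) mod 26:
  'm' (12) + 6 = 18 → 's'
  'o' (14) + 6 = 20 → 'u'
  'n' (13) + 6 = 19 → 't'
  't' (19) + 6 = 25 → 'z'
  'h' (7) + 6 = 13 → 'n'
Result = "sutzn"


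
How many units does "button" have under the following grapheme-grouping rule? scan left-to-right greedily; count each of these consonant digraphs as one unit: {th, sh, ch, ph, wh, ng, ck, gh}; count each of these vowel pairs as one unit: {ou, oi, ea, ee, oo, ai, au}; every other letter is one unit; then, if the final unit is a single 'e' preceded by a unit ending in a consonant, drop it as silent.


Word: "button" (6 letters)
Left-to-right scan:
  (1) 'b' (letter)
  (2) 'u' (letter)
  (3) 't' (letter)
  (4) 't' (letter)
  (5) 'o' (letter)
  (6) 'n' (letter)
Units from scan: 6
Sound units = 6 units


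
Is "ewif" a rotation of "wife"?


Word: "wife", Candidate: "ewif"
Method: check if candidate is substring of word+word
"wifewife" contains "ewif"? Yes
Is rotation = Yes


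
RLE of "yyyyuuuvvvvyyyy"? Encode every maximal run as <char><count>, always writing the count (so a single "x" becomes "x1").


String: "yyyyuuuvvvvyyyy"
Scanning for consecutive runs:
  'y' x 4
  'u' x 3
  'v' x 4
  'y' x 4
RLE = "y4u3v4y4"


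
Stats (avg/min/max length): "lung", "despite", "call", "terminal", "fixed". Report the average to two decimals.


Lengths: "lung"=4, "despite"=7, "call"=4, "terminal"=8, "fixed"=5
Sum = 28, Count = 5
Average = 28/5 = 5.60
= avg=5.60, min=4, max=8


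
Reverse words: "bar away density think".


Original: "bar away density think"
Words (1..n): bar | away | density | think
Reversed (n..1): think | density | away | bar
Result = "think density away bar"


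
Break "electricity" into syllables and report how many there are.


Word: "electricity"
Syllable breakdown: e · lec · tric · i · ty
Counting: 5 parts
= 5 syllables


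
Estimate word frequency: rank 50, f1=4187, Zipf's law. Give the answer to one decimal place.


Zipf's law: f(r) = f(1) / r
f(1) = 4187
f(50) = 4187 / 50
= 83.7 occurrences


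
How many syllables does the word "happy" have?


Word: "happy"
Syllable breakdown: hap / py
Counting: 2 parts
= 2 syllables


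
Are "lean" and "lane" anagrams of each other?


Word 1: "lean" → sorted: aeln
Word 2: "lane" → sorted: aeln
Same letters? aeln == aeln
Anagram = Yes


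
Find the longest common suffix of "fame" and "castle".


Word 1: "fame"
Word 2: "castle"
Comparing from end:
  Pos -1: 'e' == 'e'
  Pos -2: 'm' != 'l' (stop)
LCS = "e" (length 1)


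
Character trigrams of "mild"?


Word: "mild" (length 4)
Number of trigrams = 4 - 3 + 1 = 2
  Position 0: "mil"
  Position 1: "ild"
Trigrams = "mil", "ild"


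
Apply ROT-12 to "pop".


Word: "pop"
Shift: 12
Each letter → (letter + shift) mod 26:
  'p' (15) + 12 = 1 → 'b'
  'o' (14) + 12 = 0 → 'a'
  'p' (15) + 12 = 1 → 'b'
Result = "bab"


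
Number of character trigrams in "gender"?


Word: "gender" (length 6)
Number of 3-grams = length - 3 + 1 = 6 - 3 + 1
= 4


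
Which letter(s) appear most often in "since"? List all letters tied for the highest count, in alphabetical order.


Word: "since"
Letter counts:
  'c': 1
  'e': 1
  'i': 1
  'n': 1
  's': 1
Maximum count = 1
Most frequent = 'c', 'e', 'i', 'n', 's' (1 time each)


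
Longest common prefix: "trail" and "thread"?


Word 1: "trail"
Word 2: "thread"
Comparing from start:
  Pos 0: 't' == 't'
  Pos 1: 'r' != 'h' (stop)
LCP = "t" (length 1)


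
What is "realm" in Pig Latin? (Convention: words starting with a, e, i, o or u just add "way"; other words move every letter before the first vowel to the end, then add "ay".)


Word: "realm"
Starts with consonant(s) → move to end, add 'ay'
Consonant cluster: "r"
Pig Latin = "ealmray"


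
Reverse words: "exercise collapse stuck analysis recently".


Original: "exercise collapse stuck analysis recently"
Words (1..n): exercise | collapse | stuck | analysis | recently
Reversed (n..1): recently | analysis | stuck | collapse | exercise
Result = "recently analysis stuck collapse exercise"


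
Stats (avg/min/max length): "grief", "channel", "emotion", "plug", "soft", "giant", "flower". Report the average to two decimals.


Lengths: "grief"=5, "channel"=7, "emotion"=7, "plug"=4, "soft"=4, "giant"=5, "flower"=6
Sum = 38, Count = 7
Average = 38/7 = 5.43
= avg=5.43, min=4, max=7


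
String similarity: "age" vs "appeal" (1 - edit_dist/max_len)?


Word 1: "age" (length 3)
Word 2: "appeal" (length 6)
One optimal edit sequence:
  1. keep 'a'
  2. insert 'p'  (+1)
  3. substitute 'g' -> 'p'  (+1)
  4. keep 'e'
  5. insert 'a'  (+1)
  6. insert 'l'  (+1)
Edit distance = 4
Max length = max(3, 6) = 6
Similarity = 1 - 4/6
= 0.3333


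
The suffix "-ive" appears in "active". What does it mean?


Suffix: -ive
Example: active (act + -ive)
Meaning = tending to


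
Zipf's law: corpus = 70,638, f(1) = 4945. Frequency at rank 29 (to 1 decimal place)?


Zipf's law: f(r) = f(1) / r
f(1) = 4945
f(29) = 4945 / 29
= 170.5 occurrences


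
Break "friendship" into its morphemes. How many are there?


Word: "friendship"
Morphemes: friend + -ship
Each morpheme carries meaning
= 2 morphemes


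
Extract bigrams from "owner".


Word: "owner" (length 5)
Number of bigrams = 5 - 2 + 1 = 4
  Position 0: "ow"
  Position 1: "wn"
  Position 2: "ne"
  Position 3: "er"
Bigrams = "ow", "wn", "ne", "er"


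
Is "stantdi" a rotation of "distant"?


Word: "distant", Candidate: "stantdi"
Method: check if candidate is substring of word+word
"distantdistant" contains "stantdi"? Yes
Is rotation = Yes


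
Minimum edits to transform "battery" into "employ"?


Word 1: "battery" (length 7)
Word 2: "employ" (length 6)
One optimal edit sequence (insert/delete/substitute each cost 1):
  1. delete 'b'  (+1)
  2. substitute 'a' -> 'e'  (+1)
  3. substitute 't' -> 'm'  (+1)
  4. substitute 't' -> 'p'  (+1)
  5. substitute 'e' -> 'l'  (+1)
  6. substitute 'r' -> 'o'  (+1)
  7. keep 'y'
Total edit operations: 6
Edit distance = 6


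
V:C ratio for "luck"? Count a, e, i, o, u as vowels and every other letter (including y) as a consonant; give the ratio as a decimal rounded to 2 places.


Word: "luck"
Vowels (a,e,i,o,u): 1
Consonants: 3
Ratio = 1/3
= 0.33


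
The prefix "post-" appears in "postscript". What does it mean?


Prefix: post-
Example: postscript (post- + script)
Meaning = after


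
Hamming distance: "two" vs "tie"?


Comparing character by character (same length = 3):
  Pos 0: 't' vs 't' =
  Pos 1: 'w' vs 'i' !=
  Pos 2: 'o' vs 'e' !=
Hamming distance = 2


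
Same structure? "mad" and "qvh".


Pattern of "mad": [0, 1, 2]
Pattern of "qvh": [0, 1, 2]
Patterns match
Same pattern = Yes


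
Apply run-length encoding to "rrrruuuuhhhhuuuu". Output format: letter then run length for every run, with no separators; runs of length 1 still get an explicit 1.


String: "rrrruuuuhhhhuuuu"
Scanning for consecutive runs:
  'r' x 4
  'u' x 4
  'h' x 4
  'u' x 4
RLE = "r4u4h4u4"


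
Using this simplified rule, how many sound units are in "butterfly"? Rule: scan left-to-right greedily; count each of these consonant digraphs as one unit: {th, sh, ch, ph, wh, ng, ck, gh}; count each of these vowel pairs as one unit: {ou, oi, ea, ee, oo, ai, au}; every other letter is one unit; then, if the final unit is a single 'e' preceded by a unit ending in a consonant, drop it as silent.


Word: "butterfly" (9 letters)
Left-to-right scan:
  (1) 'b' (letter)
  (2) 'u' (letter)
  (3) 't' (letter)
  (4) 't' (letter)
  (5) 'e' (letter)
  (6) 'r' (letter)
  (7) 'f' (letter)
  (8) 'l' (letter)
  (9) 'y' (letter)
Units from scan: 9
Sound units = 9 units


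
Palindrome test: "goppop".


Word: "goppop"
Reversed: "poppog"
Forward == Backward? goppop != poppog
Palindrome = No


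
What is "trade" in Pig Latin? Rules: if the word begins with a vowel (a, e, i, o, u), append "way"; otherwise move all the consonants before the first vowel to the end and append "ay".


Word: "trade"
Starts with consonant(s) → move to end, add 'ay'
Consonant cluster: "tr"
Pig Latin = "adetray"


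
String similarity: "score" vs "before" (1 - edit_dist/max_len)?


Word 1: "score" (length 5)
Word 2: "before" (length 6)
One optimal edit sequence:
  1. insert 'b'  (+1)
  2. substitute 's' -> 'e'  (+1)
  3. substitute 'c' -> 'f'  (+1)
  4. keep 'o'
  5. keep 'r'
  6. keep 'e'
Edit distance = 3
Max length = max(5, 6) = 6
Similarity = 1 - 3/6
= 0.5000


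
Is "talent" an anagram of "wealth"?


Word 1: "wealth" → sorted: aehltw
Word 2: "talent" → sorted: aelntt
Same letters? aehltw != aelntt
Anagram = No


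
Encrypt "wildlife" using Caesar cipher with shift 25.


Word: "wildlife"
Shift: 25
Each letter → (letter + shift) mod 26:
  'w' (22) + 25 = 21 → 'v'
  'i' (8) + 25 = 7 → 'h'
  'l' (11) + 25 = 10 → 'k'
  'd' (3) + 25 = 2 → 'c'
  'l' (11) + 25 = 10 → 'k'
  'i' (8) + 25 = 7 → 'h'
  'f' (5) + 25 = 4 → 'e'
  'e' (4) + 25 = 3 → 'd'
Result = "vhkckhed"


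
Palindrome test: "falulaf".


Word: "falulaf"
Reversed: "falulaf"
Forward == Backward? falulaf == falulaf
Palindrome = Yes


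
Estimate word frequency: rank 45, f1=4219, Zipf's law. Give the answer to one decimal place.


Zipf's law: f(r) = f(1) / r
f(1) = 4219
f(45) = 4219 / 45
= 93.8 occurrences


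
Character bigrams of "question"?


Word: "question" (length 8)
Number of bigrams = 8 - 2 + 1 = 7
  Position 0: "qu"
  Position 1: "ue"
  Position 2: "es"
  Position 3: "st"
  Position 4: "ti"
  Position 5: "io"
  Position 6: "on"
Bigrams = "qu", "ue", "es", "st", "ti", "io", "on"


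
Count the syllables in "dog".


Word: "dog"
Syllable breakdown: dog
Counting: 1 part
= 1 syllable


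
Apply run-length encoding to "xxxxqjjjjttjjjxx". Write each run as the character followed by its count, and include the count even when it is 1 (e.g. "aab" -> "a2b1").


String: "xxxxqjjjjttjjjxx"
Scanning for consecutive runs:
  'x' x 4
  'q' x 1
  'j' x 4
  't' x 2
  'j' x 3
  'x' x 2
RLE = "x4q1j4t2j3x2"


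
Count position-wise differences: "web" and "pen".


Comparing character by character (same length = 3):
  Pos 0: 'w' vs 'p' !=
  Pos 1: 'e' vs 'e' =
  Pos 2: 'b' vs 'n' !=
Hamming distance = 2


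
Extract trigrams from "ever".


Word: "ever" (length 4)
Number of trigrams = 4 - 3 + 1 = 2
  Position 0: "eve"
  Position 1: "ver"
Trigrams = "eve", "ver"


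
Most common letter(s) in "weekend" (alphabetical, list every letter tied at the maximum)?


Word: "weekend"
Letter counts:
  'd': 1
  'e': 3
  'k': 1
  'n': 1
  'w': 1
Maximum count = 3
Most frequent = 'e' (3 times each)


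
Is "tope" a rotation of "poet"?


Word: "poet", Candidate: "tope"
Method: check if candidate is substring of word+word
"poetpoet" contains "tope"? No
Is rotation = No


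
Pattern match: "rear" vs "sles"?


Pattern of "rear": [0, 1, 2, 0]
Pattern of "sles": [0, 1, 2, 0]
Patterns match
Same pattern = Yes


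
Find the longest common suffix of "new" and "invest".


Word 1: "new"
Word 2: "invest"
Comparing from end:
  Pos -1: 'w' != 't' (stop)
LCS = "" (length 0)


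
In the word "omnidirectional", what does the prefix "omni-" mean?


Prefix: omni-
Example: omnidirectional = omni- + directional
Meaning = all


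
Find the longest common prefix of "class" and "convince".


Word 1: "class"
Word 2: "convince"
Comparing from start:
  Pos 0: 'c' == 'c'
  Pos 1: 'l' != 'o' (stop)
LCP = "c" (length 1)


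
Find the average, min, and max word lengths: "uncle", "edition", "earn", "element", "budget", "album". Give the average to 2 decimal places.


Lengths: "uncle"=5, "edition"=7, "earn"=4, "element"=7, "budget"=6, "album"=5
Sum = 34, Count = 6
Average = 34/6 = 5.67
= avg=5.67, min=4, max=7


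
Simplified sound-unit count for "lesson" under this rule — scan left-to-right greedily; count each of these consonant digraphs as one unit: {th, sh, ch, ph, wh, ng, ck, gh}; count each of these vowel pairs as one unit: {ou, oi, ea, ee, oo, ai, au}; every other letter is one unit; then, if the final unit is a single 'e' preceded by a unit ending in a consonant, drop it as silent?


Word: "lesson" (6 letters)
Left-to-right scan:
  1. 'l' (letter)
  2. 'e' (letter)
  3. 's' (letter)
  4. 's' (letter)
  5. 'o' (letter)
  6. 'n' (letter)
Units from scan: 6
Sound units = 6 units


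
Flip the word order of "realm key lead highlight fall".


Original: "realm key lead highlight fall"
Words (1..n): realm | key | lead | highlight | fall
Reversed (n..1): fall | highlight | lead | key | realm
Result = "fall highlight lead key realm"


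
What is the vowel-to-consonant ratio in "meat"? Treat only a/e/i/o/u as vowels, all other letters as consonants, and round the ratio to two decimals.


Word: "meat"
Vowels (a,e,i,o,u): 2
Consonants: 2
Ratio = 2/2
= 1.00


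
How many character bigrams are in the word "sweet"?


Word: "sweet" (length 5)
Number of 2-grams = length - 2 + 1 = 5 - 2 + 1
= 4


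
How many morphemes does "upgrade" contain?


Word: "upgrade"
Morphemes: up- / grade
Each morpheme carries meaning
= 2 morphemes


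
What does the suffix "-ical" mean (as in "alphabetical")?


Suffix: -ical
As in: alphabetical -> alphabet + -ical
Meaning = relating to


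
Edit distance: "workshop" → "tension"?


Word 1: "workshop" (length 8)
Word 2: "tension" (length 7)
One optimal edit sequence (insert/delete/substitute each cost 1):
  1. delete 'w'  (+1)
  2. substitute 'o' -> 't'  (+1)
  3. substitute 'r' -> 'e'  (+1)
  4. substitute 'k' -> 'n'  (+1)
  5. keep 's'
  6. substitute 'h' -> 'i'  (+1)
  7. keep 'o'
  8. substitute 'p' -> 'n'  (+1)
Total edit operations: 6
Edit distance = 6


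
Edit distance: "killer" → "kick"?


Word 1: "killer" (length 6)
Word 2: "kick" (length 4)
One optimal edit sequence (insert/delete/substitute each cost 1):
  1. keep 'k'
  2. keep 'i'
  3. delete 'l'  (+1)
  4. delete 'l'  (+1)
  5. substitute 'e' -> 'c'  (+1)
  6. substitute 'r' -> 'k'  (+1)
Total edit operations: 4
Edit distance = 4


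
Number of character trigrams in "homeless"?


Word: "homeless" (length 8)
Number of 3-grams = length - 3 + 1 = 8 - 3 + 1
= 6


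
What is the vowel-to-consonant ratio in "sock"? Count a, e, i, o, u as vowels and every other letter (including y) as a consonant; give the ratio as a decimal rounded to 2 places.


Word: "sock"
Vowels (a,e,i,o,u): 1
Consonants: 3
Ratio = 1/3
= 0.33


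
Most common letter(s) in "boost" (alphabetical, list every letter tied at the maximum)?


Word: "boost"
Letter counts:
  'b': 1
  'o': 2
  's': 1
  't': 1
Maximum count = 2
Most frequent = 'o' (2 times each)


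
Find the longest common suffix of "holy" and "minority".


Word 1: "holy"
Word 2: "minority"
Comparing from end:
  Pos -1: 'y' == 'y'
  Pos -2: 'l' != 't' (stop)
LCS = "y" (length 1)


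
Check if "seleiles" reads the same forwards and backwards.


Word: "seleiles"
Reversed: "selieles"
Forward == Backward? seleiles != selieles
Palindrome = No


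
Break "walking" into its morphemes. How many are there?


Word: "walking"
Morphemes: walk | -ing
Each morpheme carries meaning
= 2 morphemes


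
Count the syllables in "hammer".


Word: "hammer"
Syllable breakdown: ham / mer
Counting: 2 parts
= 2 syllables


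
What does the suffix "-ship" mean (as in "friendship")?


Suffix: -ship
Example: friendship = friend + -ship
Meaning = state / position


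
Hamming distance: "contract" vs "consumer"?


Comparing character by character (same length = 8):
  Pos 0: 'c' vs 'c' =
  Pos 1: 'o' vs 'o' =
  Pos 2: 'n' vs 'n' =
  Pos 3: 't' vs 's' !=
  Pos 4: 'r' vs 'u' !=
  Pos 5: 'a' vs 'm' !=
  Pos 6: 'c' vs 'e' !=
  Pos 7: 't' vs 'r' !=
Hamming distance = 5


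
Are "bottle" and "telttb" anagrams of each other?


Word 1: "bottle" → sorted: belott
Word 2: "telttb" → sorted: belttt
Same letters? belott != belttt
Anagram = No


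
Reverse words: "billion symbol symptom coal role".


Original: "billion symbol symptom coal role"
Words (1..n): billion | symbol | symptom | coal | role
Reversed (n..1): role | coal | symptom | symbol | billion
Result = "role coal symptom symbol billion"


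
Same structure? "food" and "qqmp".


Pattern of "food": [0, 1, 1, 2]
Pattern of "qqmp": [0, 0, 1, 2]
Patterns do not match
Same pattern = No


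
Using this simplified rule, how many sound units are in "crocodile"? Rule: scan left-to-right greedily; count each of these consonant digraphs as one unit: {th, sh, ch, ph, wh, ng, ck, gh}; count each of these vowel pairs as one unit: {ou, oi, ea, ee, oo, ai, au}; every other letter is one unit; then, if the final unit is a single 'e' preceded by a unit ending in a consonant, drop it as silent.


Word: "crocodile" (9 letters)
Left-to-right scan:
  [1] 'c' (letter)
  [2] 'r' (letter)
  [3] 'o' (letter)
  [4] 'c' (letter)
  [5] 'o' (letter)
  [6] 'd' (letter)
  [7] 'i' (letter)
  [8] 'l' (letter)
  [9] 'e' (letter)
Units from scan: 9
Final unit is 'e' after a consonant -> drop as silent (-1)
Sound units = 8 units


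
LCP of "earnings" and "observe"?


Word 1: "earnings"
Word 2: "observe"
Comparing from start:
  Pos 0: 'e' != 'o' (stop)
LCP = "" (length 0)


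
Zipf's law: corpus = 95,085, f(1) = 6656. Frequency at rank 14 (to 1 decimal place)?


Zipf's law: f(r) = f(1) / r
f(1) = 6656
f(14) = 6656 / 14
= 475.4 occurrences


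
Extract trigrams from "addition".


Word: "addition" (length 8)
Number of trigrams = 8 - 3 + 1 = 6
  Position 0: "add"
  Position 1: "ddi"
  Position 2: "dit"
  Position 3: "iti"
  Position 4: "tio"
  Position 5: "ion"
Trigrams = "add", "ddi", "dit", "iti", "tio", "ion"


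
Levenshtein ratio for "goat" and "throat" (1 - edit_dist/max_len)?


Word 1: "goat" (length 4)
Word 2: "throat" (length 6)
One optimal edit sequence:
  1. insert 't'  (+1)
  2. insert 'h'  (+1)
  3. substitute 'g' -> 'r'  (+1)
  4. keep 'o'
  5. keep 'a'
  6. keep 't'
Edit distance = 3
Max length = max(4, 6) = 6
Similarity = 1 - 3/6
= 0.5000


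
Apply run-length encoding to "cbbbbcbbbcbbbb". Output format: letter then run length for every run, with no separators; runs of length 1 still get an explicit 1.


String: "cbbbbcbbbcbbbb"
Scanning for consecutive runs:
  'c' x 1
  'b' x 4
  'c' x 1
  'b' x 3
  'c' x 1
  'b' x 4
RLE = "c1b4c1b3c1b4"


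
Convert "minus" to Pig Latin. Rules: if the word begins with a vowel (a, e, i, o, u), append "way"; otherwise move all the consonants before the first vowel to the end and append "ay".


Word: "minus"
Starts with consonant(s) → move to end, add 'ay'
Consonant cluster: "m"
Pig Latin = "inusmay"


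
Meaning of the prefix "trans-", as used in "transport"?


Prefix: trans-
Example: transport (trans- + port)
Meaning = across


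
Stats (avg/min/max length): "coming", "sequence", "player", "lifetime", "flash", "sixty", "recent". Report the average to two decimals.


Lengths: "coming"=6, "sequence"=8, "player"=6, "lifetime"=8, "flash"=5, "sixty"=5, "recent"=6
Sum = 44, Count = 7
Average = 44/7 = 6.29
= avg=6.29, min=5, max=8


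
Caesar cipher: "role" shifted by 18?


Word: "role"
Shift: 18
Each letter → (letter + shift) mod 26:
  'r' (17) + 18 = 9 → 'j'
  'o' (14) + 18 = 6 → 'g'
  'l' (11) + 18 = 3 → 'd'
  'e' (4) + 18 = 22 → 'w'
Result = "jgdw"


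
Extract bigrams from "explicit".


Word: "explicit" (length 8)
Number of bigrams = 8 - 2 + 1 = 7
  Position 0: "ex"
  Position 1: "xp"
  Position 2: "pl"
  Position 3: "li"
  Position 4: "ic"
  Position 5: "ci"
  Position 6: "it"
Bigrams = "ex", "xp", "pl", "li", "ic", "ci", "it"


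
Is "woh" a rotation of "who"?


Word: "who", Candidate: "woh"
Method: check if candidate is substring of word+word
"whowho" contains "woh"? No
Is rotation = No


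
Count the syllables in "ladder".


Word: "ladder"
Syllable breakdown: lad | der
Counting: 2 parts
= 2 syllables


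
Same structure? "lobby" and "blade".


Pattern of "lobby": [0, 1, 2, 2, 3]
Pattern of "blade": [0, 1, 2, 3, 4]
Patterns do not match
Same pattern = No


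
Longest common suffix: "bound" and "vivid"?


Word 1: "bound"
Word 2: "vivid"
Comparing from end:
  Pos -1: 'd' == 'd'
  Pos -2: 'n' != 'i' (stop)
LCS = "d" (length 1)


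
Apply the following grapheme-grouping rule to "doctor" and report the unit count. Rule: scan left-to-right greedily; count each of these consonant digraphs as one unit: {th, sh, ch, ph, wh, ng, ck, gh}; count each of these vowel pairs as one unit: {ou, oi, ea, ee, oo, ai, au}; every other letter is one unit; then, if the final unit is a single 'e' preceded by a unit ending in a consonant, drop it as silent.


Word: "doctor" (6 letters)
Left-to-right scan:
  [1] 'd' (letter)
  [2] 'o' (letter)
  [3] 'c' (letter)
  [4] 't' (letter)
  [5] 'o' (letter)
  [6] 'r' (letter)
Units from scan: 6
Sound units = 6 units


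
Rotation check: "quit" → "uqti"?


Word: "quit", Candidate: "uqti"
Method: check if candidate is substring of word+word
"quitquit" contains "uqti"? No
Is rotation = No


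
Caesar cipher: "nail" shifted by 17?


Word: "nail"
Shift: 17
Each letter → (letter + shift) mod 26:
  'n' (13) + 17 = 4 → 'e'
  'a' (0) + 17 = 17 → 'r'
  'i' (8) + 17 = 25 → 'z'
  'l' (11) + 17 = 2 → 'c'
Result = "erzc"


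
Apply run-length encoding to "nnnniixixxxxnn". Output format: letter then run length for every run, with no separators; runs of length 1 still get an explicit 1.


String: "nnnniixixxxxnn"
Scanning for consecutive runs:
  'n' x 4
  'i' x 2
  'x' x 1
  'i' x 1
  'x' x 4
  'n' x 2
RLE = "n4i2x1i1x4n2"


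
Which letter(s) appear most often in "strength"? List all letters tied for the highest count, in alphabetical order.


Word: "strength"
Letter counts:
  'e': 1
  'g': 1
  'h': 1
  'n': 1
  'r': 1
  's': 1
  't': 2
Maximum count = 2
Most frequent = 't' (2 times each)


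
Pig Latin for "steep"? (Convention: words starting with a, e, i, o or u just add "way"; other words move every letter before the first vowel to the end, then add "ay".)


Word: "steep"
Starts with consonant(s) → move to end, add 'ay'
Consonant cluster: "st"
Pig Latin = "eepstay"


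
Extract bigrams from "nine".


Word: "nine" (length 4)
Number of bigrams = 4 - 2 + 1 = 3
  Position 0: "ni"
  Position 1: "in"
  Position 2: "ne"
Bigrams = "ni", "in", "ne"


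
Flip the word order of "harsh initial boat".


Original: "harsh initial boat"
Words (1..n): harsh | initial | boat
Reversed (n..1): boat | initial | harsh
Result = "boat initial harsh"


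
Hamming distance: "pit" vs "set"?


Comparing character by character (same length = 3):
  Pos 0: 'p' vs 's' !=
  Pos 1: 'i' vs 'e' !=
  Pos 2: 't' vs 't' =
Hamming distance = 2


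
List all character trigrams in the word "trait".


Word: "trait" (length 5)
Number of trigrams = 5 - 3 + 1 = 3
  Position 0: "tra"
  Position 1: "rai"
  Position 2: "ait"
Trigrams = "tra", "rai", "ait"


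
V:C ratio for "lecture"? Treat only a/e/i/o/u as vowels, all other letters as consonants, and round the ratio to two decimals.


Word: "lecture"
Vowels (a,e,i,o,u): 3
Consonants: 4
Ratio = 3/4
= 0.75


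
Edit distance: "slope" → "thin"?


Word 1: "slope" (length 5)
Word 2: "thin" (length 4)
One optimal edit sequence (insert/delete/substitute each cost 1):
  1. delete 's'  (+1)
  2. substitute 'l' -> 't'  (+1)
  3. substitute 'o' -> 'h'  (+1)
  4. substitute 'p' -> 'i'  (+1)
  5. substitute 'e' -> 'n'  (+1)
Total edit operations: 5
Edit distance = 5


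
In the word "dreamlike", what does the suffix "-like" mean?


Suffix: -like
As in: dreamlike -> dream + -like
Meaning = resembling


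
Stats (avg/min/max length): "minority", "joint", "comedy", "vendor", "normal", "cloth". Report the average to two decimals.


Lengths: "minority"=8, "joint"=5, "comedy"=6, "vendor"=6, "normal"=6, "cloth"=5
Sum = 36, Count = 6
Average = 36/6 = 6.00
= avg=6.00, min=5, max=8


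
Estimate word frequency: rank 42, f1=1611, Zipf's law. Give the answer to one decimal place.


Zipf's law: f(r) = f(1) / r
f(1) = 1611
f(42) = 1611 / 42
= 38.4 occurrences


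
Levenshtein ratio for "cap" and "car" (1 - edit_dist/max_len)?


Word 1: "cap" (length 3)
Word 2: "car" (length 3)
One optimal edit sequence:
  1. keep 'c'
  2. keep 'a'
  3. substitute 'p' -> 'r'  (+1)
Edit distance = 1
Max length = max(3, 3) = 3
Similarity = 1 - 1/3
= 0.6667


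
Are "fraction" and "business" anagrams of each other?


Word 1: "fraction" → sorted: acfinort
Word 2: "business" → sorted: beinsssu
Same letters? acfinort != beinsssu
Anagram = No


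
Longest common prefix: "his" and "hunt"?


Word 1: "his"
Word 2: "hunt"
Comparing from start:
  Pos 0: 'h' == 'h'
  Pos 1: 'i' != 'u' (stop)
LCP = "h" (length 1)


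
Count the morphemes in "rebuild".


Word: "rebuild"
Morphemes: re- | build
Each morpheme carries meaning
= 2 morphemes


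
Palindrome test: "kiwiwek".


Word: "kiwiwek"
Reversed: "kewiwik"
Forward == Backward? kiwiwek != kewiwik
Palindrome = No


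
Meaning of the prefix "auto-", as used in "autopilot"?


Prefix: auto-
Example: autopilot = auto- + pilot
Meaning = self


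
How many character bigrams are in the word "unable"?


Word: "unable" (length 6)
Number of 2-grams = length - 2 + 1 = 6 - 2 + 1
= 5


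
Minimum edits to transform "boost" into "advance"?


Word 1: "boost" (length 5)
Word 2: "advance" (length 7)
One optimal edit sequence (insert/delete/substitute each cost 1):
  1. insert 'a'  (+1)
  2. insert 'd'  (+1)
  3. substitute 'b' -> 'v'  (+1)
  4. substitute 'o' -> 'a'  (+1)
  5. substitute 'o' -> 'n'  (+1)
  6. substitute 's' -> 'c'  (+1)
  7. substitute 't' -> 'e'  (+1)
Total edit operations: 7
Edit distance = 7
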